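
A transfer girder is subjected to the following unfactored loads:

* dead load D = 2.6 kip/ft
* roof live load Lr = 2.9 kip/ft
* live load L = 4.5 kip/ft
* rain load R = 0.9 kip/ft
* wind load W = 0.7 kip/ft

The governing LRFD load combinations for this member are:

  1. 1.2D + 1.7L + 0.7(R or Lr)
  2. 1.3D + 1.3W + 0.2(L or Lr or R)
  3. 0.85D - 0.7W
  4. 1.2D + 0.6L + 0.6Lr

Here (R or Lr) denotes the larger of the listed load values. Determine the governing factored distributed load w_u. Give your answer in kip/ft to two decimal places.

(R or Lr) → Lr = 2.9 kip/ft; (L or Lr or R) → L = 4.5 kip/ft.
1. 1.2(2.6) + 1.7(4.5) + 0.7(2.9) = 3.12 + 7.65 + 2.03 = 12.80
2. 1.3(2.6) + 1.3(0.7) + 0.2(4.5) = 3.38 + 0.91 + 0.90 = 5.19
3. 0.85(2.6) - 0.7(0.7) = 2.21 - 0.49 = 1.72
4. 1.2(2.6) + 0.6(4.5) + 0.6(2.9) = 3.12 + 2.70 + 1.74 = 7.56
The controlling combination is 1, giving 12.80 kip/ft.

12.80 kip/ft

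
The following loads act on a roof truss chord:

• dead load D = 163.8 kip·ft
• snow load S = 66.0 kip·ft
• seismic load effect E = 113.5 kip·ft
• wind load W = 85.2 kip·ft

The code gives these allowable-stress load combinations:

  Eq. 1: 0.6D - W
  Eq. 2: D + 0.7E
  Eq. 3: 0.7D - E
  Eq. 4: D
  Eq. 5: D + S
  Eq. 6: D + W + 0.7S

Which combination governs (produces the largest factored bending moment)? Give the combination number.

Eq. 1: 0.6(163.8) - 1.0(85.2) = 98.28 - 85.20 = 13.08
Eq. 2: 1.0(163.8) + 0.7(113.5) = 163.80 + 79.45 = 243.25
Eq. 3: 0.7(163.8) - 1.0(113.5) = 114.66 - 113.50 = 1.16
Eq. 4: 1.0(163.8) = 163.80
Eq. 5: 1.0(163.8) + 1.0(66.0) = 163.80 + 66.00 = 229.80
Eq. 6: 1.0(163.8) + 1.0(85.2) + 0.7(66.0) = 163.80 + 85.20 + 46.20 = 295.20
The largest value is 295.20 kip·ft from combination 6.

Combination 6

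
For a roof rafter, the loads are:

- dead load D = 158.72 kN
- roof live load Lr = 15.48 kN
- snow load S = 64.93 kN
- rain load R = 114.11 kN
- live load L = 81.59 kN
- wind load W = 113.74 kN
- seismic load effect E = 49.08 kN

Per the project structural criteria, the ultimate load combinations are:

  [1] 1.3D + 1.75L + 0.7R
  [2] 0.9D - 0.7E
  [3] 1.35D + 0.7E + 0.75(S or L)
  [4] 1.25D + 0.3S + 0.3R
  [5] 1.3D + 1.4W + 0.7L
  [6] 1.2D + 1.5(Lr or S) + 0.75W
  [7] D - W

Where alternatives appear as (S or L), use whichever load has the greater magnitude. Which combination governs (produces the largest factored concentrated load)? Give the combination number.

Combination 1

(S or L) → L = 81.59 kN; (Lr or S) → S = 64.93 kN.
[1] 1.3(158.72) + 1.75(81.59) + 0.7(114.11) = 429.00
[2] 0.9(158.72) - 0.7(49.08) = 108.49
[3] 1.35(158.72) + 0.7(49.08) + 0.75(81.59) = 309.82
[4] 1.25(158.72) + 0.3(64.93) + 0.3(114.11) = 252.11
[5] 1.3(158.72) + 1.4(113.74) + 0.7(81.59) = 422.69
[6] 1.2(158.72) + 1.5(64.93) + 0.75(113.74) = 373.16
[7] 1.0(158.72) - 1.0(113.74) = 44.98
The largest value is 429.00 kN from combination 1.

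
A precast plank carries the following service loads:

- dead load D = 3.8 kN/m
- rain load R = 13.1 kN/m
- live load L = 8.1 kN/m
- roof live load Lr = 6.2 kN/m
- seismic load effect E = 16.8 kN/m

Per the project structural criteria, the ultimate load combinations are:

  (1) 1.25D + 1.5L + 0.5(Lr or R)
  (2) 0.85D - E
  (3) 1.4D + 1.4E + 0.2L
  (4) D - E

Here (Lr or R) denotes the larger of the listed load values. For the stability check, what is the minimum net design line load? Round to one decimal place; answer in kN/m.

-13.6 kN/m

(Lr or R) → R = 13.1 kN/m.
(1) 1.25(3.8) + 1.5(8.1) + 0.5(13.1) = 23.5
(2) 0.85(3.8) - 1.0(16.8) = -13.6
(3) 1.4(3.8) + 1.4(16.8) + 0.2(8.1) = 30.5
(4) 1.0(3.8) - 1.0(16.8) = -13.0
Combination 2 gives the minimum: -13.6 kN/m.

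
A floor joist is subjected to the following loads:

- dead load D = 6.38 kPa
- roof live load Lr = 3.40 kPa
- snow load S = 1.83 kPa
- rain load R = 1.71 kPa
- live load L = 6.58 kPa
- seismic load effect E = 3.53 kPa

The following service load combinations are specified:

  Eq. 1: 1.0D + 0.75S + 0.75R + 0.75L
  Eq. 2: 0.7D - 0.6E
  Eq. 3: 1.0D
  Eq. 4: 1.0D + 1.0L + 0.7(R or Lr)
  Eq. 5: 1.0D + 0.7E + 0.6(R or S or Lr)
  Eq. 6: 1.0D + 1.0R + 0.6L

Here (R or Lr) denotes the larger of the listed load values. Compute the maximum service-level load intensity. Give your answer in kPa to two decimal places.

15.34 kPa

(R or Lr) → Lr = 3.40 kPa; (R or S or Lr) → Lr = 3.40 kPa.
Eq. 1: 1.0(6.38) + 0.75(1.83) + 0.75(1.71) + 0.75(6.58) = 6.38 + 1.37 + 1.28 + 4.94 = 13.97
Eq. 2: 0.7(6.38) - 0.6(3.53) = 4.47 - 2.12 = 2.35
Eq. 3: 1.0(6.38) = 6.38
Eq. 4: 1.0(6.38) + 1.0(6.58) + 0.7(3.40) = 6.38 + 6.58 + 2.38 = 15.34
Eq. 5: 1.0(6.38) + 0.7(3.53) + 0.6(3.40) = 6.38 + 2.47 + 2.04 = 10.89
Eq. 6: 1.0(6.38) + 1.0(1.71) + 0.6(6.58) = 6.38 + 1.71 + 3.95 = 12.04
Maximum is from combination 4.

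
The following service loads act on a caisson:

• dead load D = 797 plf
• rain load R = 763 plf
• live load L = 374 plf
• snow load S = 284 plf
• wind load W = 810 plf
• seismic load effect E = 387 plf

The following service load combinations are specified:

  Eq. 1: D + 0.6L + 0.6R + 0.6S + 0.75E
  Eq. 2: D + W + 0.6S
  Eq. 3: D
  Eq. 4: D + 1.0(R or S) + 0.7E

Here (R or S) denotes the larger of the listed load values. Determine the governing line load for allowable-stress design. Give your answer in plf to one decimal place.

1939.9 plf

(R or S) → R = 763 plf.
Eq. 1: 1.0(797) + 0.6(374) + 0.6(763) + 0.6(284) + 0.75(387) = 1939.9
Eq. 2: 1.0(797) + 1.0(810) + 0.6(284) = 1777.4
Eq. 3: 1.0(797) = 797.0
Eq. 4: 1.0(797) + 1.0(763) + 0.7(387) = 1830.9
Maximum is from combination 1.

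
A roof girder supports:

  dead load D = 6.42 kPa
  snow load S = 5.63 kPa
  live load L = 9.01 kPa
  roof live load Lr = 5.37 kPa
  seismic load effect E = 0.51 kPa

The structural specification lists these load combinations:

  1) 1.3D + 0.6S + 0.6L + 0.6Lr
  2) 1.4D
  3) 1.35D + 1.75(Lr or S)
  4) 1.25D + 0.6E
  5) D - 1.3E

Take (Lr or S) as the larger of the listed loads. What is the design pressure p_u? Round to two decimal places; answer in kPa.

20.35 kPa

(Lr or S) → S = 5.63 kPa.
1) 1.3(6.42) + 0.6(5.63) + 0.6(9.01) + 0.6(5.37) = 20.35
2) 1.4(6.42) = 8.99
3) 1.35(6.42) + 1.75(5.63) = 8.67 + 9.85 = 18.52
4) 1.25(6.42) + 0.6(0.51) = 8.33
5) 1.0(6.42) - 1.3(0.51) = 6.42 - 0.66 = 5.76
Combination 1 governs: p_u = 20.35 kPa.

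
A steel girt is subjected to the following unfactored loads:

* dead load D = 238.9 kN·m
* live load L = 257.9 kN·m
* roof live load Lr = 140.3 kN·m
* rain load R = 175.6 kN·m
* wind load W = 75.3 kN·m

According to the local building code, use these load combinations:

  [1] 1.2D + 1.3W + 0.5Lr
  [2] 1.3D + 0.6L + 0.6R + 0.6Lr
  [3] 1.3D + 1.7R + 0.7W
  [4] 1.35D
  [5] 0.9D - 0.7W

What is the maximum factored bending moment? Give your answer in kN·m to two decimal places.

[1] 1.2(238.9) + 1.3(75.3) + 0.5(140.3) = 286.68 + 97.89 + 70.15 = 454.72
[2] 1.3(238.9) + 0.6(257.9) + 0.6(175.6) + 0.6(140.3) = 310.57 + 154.74 + 105.36 + 84.18 = 654.85
[3] 1.3(238.9) + 1.7(175.6) + 0.7(75.3) = 310.57 + 298.52 + 52.71 = 661.80
[4] 1.35(238.9) = 322.52
[5] 0.9(238.9) - 0.7(75.3) = 215.01 - 52.71 = 162.30
The controlling combination is 3, giving 661.80 kN·m.

661.80 kN·m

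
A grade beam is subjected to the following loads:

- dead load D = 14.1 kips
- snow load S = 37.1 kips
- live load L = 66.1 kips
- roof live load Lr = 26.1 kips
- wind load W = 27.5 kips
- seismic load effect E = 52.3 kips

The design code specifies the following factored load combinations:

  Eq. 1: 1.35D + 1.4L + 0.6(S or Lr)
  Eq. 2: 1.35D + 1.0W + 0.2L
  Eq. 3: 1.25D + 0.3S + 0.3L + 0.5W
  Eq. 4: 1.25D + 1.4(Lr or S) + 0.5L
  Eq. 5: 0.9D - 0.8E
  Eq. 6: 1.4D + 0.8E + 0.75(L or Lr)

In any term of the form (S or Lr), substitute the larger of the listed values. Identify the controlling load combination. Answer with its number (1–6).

(S or Lr) → S = 37.1 kips; (Lr or S) → S = 37.1 kips; (L or Lr) → L = 66.1 kips.
Eq. 1: 1.35(14.1) + 1.4(66.1) + 0.6(37.1) = 19.04 + 92.54 + 22.26 = 133.84
Eq. 2: 1.35(14.1) + 1.0(27.5) + 0.2(66.1) = 19.04 + 27.50 + 13.22 = 59.76
Eq. 3: 1.25(14.1) + 0.3(37.1) + 0.3(66.1) + 0.5(27.5) = 17.63 + 11.13 + 19.83 + 13.75 = 62.34
Eq. 4: 1.25(14.1) + 1.4(37.1) + 0.5(66.1) = 17.63 + 51.94 + 33.05 = 102.62
Eq. 5: 0.9(14.1) - 0.8(52.3) = 12.69 - 41.84 = -29.15
Eq. 6: 1.4(14.1) + 0.8(52.3) + 0.75(66.1) = 19.74 + 41.84 + 49.58 = 111.16
The largest value is 133.84 kips from combination 1.

Combination 1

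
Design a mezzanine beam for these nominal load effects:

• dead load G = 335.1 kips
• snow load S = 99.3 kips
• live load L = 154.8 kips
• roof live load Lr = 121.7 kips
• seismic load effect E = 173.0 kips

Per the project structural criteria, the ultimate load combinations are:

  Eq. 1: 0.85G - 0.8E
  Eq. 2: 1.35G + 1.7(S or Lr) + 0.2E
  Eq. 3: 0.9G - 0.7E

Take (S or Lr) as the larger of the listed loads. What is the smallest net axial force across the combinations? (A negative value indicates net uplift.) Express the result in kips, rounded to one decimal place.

(S or Lr) → Lr = 121.7 kips.
Eq. 1: 0.85(335.1) - 0.8(173.0) = 284.8 - 138.4 = 146.4
Eq. 2: 1.35(335.1) + 1.7(121.7) + 0.2(173.0) = 452.4 + 206.9 + 34.6 = 693.9
Eq. 3: 0.9(335.1) - 0.7(173.0) = 301.6 - 121.1 = 180.5
Combination 1 gives the minimum: 146.4 kips.

146.4 kips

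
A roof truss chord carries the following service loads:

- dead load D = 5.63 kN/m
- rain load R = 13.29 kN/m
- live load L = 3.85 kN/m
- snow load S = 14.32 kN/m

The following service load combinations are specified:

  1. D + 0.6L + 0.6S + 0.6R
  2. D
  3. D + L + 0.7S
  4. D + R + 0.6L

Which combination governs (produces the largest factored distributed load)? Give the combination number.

1. 1.0(5.63) + 0.6(3.85) + 0.6(14.32) + 0.6(13.29) = 24.51
2. 1.0(5.63) = 5.63
3. 1.0(5.63) + 1.0(3.85) + 0.7(14.32) = 19.50
4. 1.0(5.63) + 1.0(13.29) + 0.6(3.85) = 21.23
The largest value is 24.51 kN/m from combination 1.

Combination 1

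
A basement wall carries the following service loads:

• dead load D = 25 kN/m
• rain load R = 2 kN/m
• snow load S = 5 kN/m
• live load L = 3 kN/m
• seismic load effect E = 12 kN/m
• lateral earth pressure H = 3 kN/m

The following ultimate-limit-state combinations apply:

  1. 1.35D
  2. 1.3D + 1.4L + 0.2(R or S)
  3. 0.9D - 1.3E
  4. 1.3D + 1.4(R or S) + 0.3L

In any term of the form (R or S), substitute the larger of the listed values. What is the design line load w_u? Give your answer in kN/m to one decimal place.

(R or S) → S = 5 kN/m.
1. 1.35(25) = 33.8
2. 1.3(25) + 1.4(3) + 0.2(5) = 32.5 + 4.2 + 1.0 = 37.7
3. 0.9(25) - 1.3(12) = 22.5 - 15.6 = 6.9
4. 1.3(25) + 1.4(5) + 0.3(3) = 32.5 + 7.0 + 0.9 = 40.4
Maximum is from combination 4.

40.4 kN/m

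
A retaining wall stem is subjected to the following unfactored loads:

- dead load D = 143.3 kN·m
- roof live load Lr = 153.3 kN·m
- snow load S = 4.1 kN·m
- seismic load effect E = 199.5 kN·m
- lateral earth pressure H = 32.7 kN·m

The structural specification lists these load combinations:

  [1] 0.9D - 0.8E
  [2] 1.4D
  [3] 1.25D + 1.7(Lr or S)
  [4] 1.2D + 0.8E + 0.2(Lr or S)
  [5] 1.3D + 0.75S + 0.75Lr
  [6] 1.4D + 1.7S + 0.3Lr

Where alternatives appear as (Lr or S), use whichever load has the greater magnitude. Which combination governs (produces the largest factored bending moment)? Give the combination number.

(Lr or S) → Lr = 153.3 kN·m.
[1] 0.9(143.3) - 0.8(199.5) = 128.97 - 159.60 = -30.63
[2] 1.4(143.3) = 200.62
[3] 1.25(143.3) + 1.7(153.3) = 179.13 + 260.61 = 439.74
[4] 1.2(143.3) + 0.8(199.5) + 0.2(153.3) = 171.96 + 159.60 + 30.66 = 362.22
[5] 1.3(143.3) + 0.75(4.1) + 0.75(153.3) = 304.34
[6] 1.4(143.3) + 1.7(4.1) + 0.3(153.3) = 200.62 + 6.97 + 45.99 = 253.58
The largest value is 439.74 kN·m from combination 3.

Combination 3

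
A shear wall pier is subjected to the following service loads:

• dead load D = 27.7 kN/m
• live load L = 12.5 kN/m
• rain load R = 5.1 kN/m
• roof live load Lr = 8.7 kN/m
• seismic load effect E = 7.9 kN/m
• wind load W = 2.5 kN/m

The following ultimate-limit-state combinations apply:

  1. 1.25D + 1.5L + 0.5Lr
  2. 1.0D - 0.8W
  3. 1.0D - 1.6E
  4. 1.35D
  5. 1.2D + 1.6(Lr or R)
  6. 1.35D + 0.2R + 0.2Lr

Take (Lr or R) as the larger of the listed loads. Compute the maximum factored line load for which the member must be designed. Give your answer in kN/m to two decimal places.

(Lr or R) → Lr = 8.7 kN/m.
1. 1.25(27.7) + 1.5(12.5) + 0.5(8.7) = 34.63 + 18.75 + 4.35 = 57.73
2. 1.0(27.7) - 0.8(2.5) = 27.70 - 2.00 = 25.70
3. 1.0(27.7) - 1.6(7.9) = 27.70 - 12.64 = 15.06
4. 1.35(27.7) = 37.40
5. 1.2(27.7) + 1.6(8.7) = 33.24 + 13.92 = 47.16
6. 1.35(27.7) + 0.2(5.1) + 0.2(8.7) = 37.40 + 1.02 + 1.74 = 40.16
Maximum is from combination 1.

57.73 kN/m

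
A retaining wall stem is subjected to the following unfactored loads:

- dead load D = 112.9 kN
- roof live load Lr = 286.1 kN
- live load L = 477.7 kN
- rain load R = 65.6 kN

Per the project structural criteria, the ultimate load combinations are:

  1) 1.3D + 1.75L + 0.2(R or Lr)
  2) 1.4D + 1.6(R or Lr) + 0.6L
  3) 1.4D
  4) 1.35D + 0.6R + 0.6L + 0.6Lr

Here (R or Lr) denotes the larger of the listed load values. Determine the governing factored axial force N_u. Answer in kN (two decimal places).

(R or Lr) → Lr = 286.1 kN.
1) 1.3(112.9) + 1.75(477.7) + 0.2(286.1) = 146.77 + 835.98 + 57.22 = 1039.97
2) 1.4(112.9) + 1.6(286.1) + 0.6(477.7) = 158.06 + 457.76 + 286.62 = 902.44
3) 1.4(112.9) = 158.06
4) 1.35(112.9) + 0.6(65.6) + 0.6(477.7) + 0.6(286.1) = 152.42 + 39.36 + 286.62 + 171.66 = 650.06
The controlling combination is 1, giving 1039.97 kN.

1039.97 kN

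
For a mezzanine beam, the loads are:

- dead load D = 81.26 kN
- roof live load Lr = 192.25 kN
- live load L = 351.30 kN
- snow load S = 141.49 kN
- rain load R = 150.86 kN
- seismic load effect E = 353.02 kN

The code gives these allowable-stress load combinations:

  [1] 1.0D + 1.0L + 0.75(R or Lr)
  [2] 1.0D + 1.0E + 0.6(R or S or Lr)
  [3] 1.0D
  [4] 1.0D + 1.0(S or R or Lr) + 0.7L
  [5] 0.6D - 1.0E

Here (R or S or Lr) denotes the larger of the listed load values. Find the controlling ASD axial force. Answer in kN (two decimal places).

576.75 kN

(R or Lr) → Lr = 192.25 kN; (R or S or Lr) → Lr = 192.25 kN; (S or R or Lr) → Lr = 192.25 kN.
[1] 1.0(81.26) + 1.0(351.30) + 0.75(192.25) = 81.26 + 351.30 + 144.19 = 576.75
[2] 1.0(81.26) + 1.0(353.02) + 0.6(192.25) = 81.26 + 353.02 + 115.35 = 549.63
[3] 1.0(81.26) = 81.26
[4] 1.0(81.26) + 1.0(192.25) + 0.7(351.30) = 81.26 + 192.25 + 245.91 = 519.42
[5] 0.6(81.26) - 1.0(353.02) = 48.76 - 353.02 = -304.26
Combination 1 governs: N = 576.75 kN.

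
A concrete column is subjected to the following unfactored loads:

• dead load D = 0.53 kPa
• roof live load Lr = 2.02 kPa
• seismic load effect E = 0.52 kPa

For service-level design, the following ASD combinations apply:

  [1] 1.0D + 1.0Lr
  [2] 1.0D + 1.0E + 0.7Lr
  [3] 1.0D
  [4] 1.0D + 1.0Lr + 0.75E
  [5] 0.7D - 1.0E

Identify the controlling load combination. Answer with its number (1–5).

Combination 4

[1] 1.0(0.53) + 1.0(2.02) = 0.53 + 2.02 = 2.55
[2] 1.0(0.53) + 1.0(0.52) + 0.7(2.02) = 0.53 + 0.52 + 1.41 = 2.46
[3] 1.0(0.53) = 0.53
[4] 1.0(0.53) + 1.0(2.02) + 0.75(0.52) = 0.53 + 2.02 + 0.39 = 2.94
[5] 0.7(0.53) - 1.0(0.52) = 0.37 - 0.52 = -0.15
The largest value is 2.94 kPa from combination 4.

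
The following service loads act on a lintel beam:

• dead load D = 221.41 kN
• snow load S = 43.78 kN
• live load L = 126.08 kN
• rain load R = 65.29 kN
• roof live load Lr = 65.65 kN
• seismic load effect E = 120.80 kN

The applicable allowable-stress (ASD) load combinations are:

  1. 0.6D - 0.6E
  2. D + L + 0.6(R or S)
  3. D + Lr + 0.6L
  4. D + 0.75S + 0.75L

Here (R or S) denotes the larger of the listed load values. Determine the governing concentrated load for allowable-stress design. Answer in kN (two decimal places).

(R or S) → R = 65.29 kN.
1. 0.6(221.41) - 0.6(120.80) = 60.37
2. 1.0(221.41) + 1.0(126.08) + 0.6(65.29) = 386.66
3. 1.0(221.41) + 1.0(65.65) + 0.6(126.08) = 362.71
4. 1.0(221.41) + 0.75(43.78) + 0.75(126.08) = 348.81
Combination 2 governs: P = 386.66 kN.

386.66 kN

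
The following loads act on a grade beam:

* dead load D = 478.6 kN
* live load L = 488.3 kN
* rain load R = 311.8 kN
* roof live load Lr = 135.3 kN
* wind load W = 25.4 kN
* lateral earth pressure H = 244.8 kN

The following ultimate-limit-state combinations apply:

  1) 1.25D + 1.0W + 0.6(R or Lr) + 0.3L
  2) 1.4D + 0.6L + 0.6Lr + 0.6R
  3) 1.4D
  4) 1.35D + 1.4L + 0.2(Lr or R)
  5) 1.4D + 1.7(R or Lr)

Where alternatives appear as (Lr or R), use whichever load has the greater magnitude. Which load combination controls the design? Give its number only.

Combination 4

(R or Lr) → R = 311.8 kN; (Lr or R) → R = 311.8 kN.
1) 1.25(478.6) + 1.0(25.4) + 0.6(311.8) + 0.3(488.3) = 957.2
2) 1.4(478.6) + 0.6(488.3) + 0.6(135.3) + 0.6(311.8) = 670.0 + 293.0 + 81.2 + 187.1 = 1231.3
3) 1.4(478.6) = 670.0
4) 1.35(478.6) + 1.4(488.3) + 0.2(311.8) = 646.1 + 683.6 + 62.4 = 1392.1
5) 1.4(478.6) + 1.7(311.8) = 670.0 + 530.1 = 1200.1
The largest value is 1392.1 kN from combination 4.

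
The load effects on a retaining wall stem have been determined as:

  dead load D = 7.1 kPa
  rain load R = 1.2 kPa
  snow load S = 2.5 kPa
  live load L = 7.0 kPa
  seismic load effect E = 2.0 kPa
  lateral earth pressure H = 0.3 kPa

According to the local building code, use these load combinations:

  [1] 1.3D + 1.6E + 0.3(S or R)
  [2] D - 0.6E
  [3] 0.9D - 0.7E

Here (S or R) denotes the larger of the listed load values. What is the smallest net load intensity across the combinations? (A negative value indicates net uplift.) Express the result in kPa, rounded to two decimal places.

(S or R) → S = 2.5 kPa.
[1] 1.3(7.1) + 1.6(2.0) + 0.3(2.5) = 9.23 + 3.20 + 0.75 = 13.18
[2] 1.0(7.1) - 0.6(2.0) = 7.10 - 1.20 = 5.90
[3] 0.9(7.1) - 0.7(2.0) = 6.39 - 1.40 = 4.99
Combination 3 gives the minimum: 4.99 kPa.

4.99 kPa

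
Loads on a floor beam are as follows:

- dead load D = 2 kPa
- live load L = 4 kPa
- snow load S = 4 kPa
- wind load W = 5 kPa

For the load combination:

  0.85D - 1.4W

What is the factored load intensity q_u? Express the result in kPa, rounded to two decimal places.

0.85(2) - 1.4(5) = 1.70 - 7.00 = -5.30
q_u = -5.30 kPa.

-5.30 kPa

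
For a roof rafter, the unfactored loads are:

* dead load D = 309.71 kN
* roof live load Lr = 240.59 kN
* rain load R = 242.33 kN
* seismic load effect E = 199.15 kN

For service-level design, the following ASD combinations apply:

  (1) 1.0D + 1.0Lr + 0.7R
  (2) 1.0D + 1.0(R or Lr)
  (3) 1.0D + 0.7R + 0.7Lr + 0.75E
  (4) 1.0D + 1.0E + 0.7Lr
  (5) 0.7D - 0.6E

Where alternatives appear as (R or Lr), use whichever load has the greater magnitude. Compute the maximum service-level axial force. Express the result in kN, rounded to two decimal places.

797.12 kN

(R or Lr) → R = 242.33 kN.
(1) 1.0(309.71) + 1.0(240.59) + 0.7(242.33) = 309.71 + 240.59 + 169.63 = 719.93
(2) 1.0(309.71) + 1.0(242.33) = 309.71 + 242.33 = 552.04
(3) 1.0(309.71) + 0.7(242.33) + 0.7(240.59) + 0.75(199.15) = 797.12
(4) 1.0(309.71) + 1.0(199.15) + 0.7(240.59) = 309.71 + 199.15 + 168.41 = 677.27
(5) 0.7(309.71) - 0.6(199.15) = 216.80 - 119.49 = 97.31
Maximum is from combination 3.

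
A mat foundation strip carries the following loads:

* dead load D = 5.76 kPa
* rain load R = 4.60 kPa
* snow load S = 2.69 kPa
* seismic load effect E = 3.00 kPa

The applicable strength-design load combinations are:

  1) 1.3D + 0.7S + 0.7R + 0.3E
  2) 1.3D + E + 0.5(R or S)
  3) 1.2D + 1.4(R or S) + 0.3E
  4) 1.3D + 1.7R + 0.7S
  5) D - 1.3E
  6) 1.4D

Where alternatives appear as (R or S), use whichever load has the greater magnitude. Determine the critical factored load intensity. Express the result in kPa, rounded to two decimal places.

17.19 kPa

(R or S) → R = 4.60 kPa.
1) 1.3(5.76) + 0.7(2.69) + 0.7(4.60) + 0.3(3.00) = 7.49 + 1.88 + 3.22 + 0.90 = 13.49
2) 1.3(5.76) + 1.0(3.00) + 0.5(4.60) = 7.49 + 3.00 + 2.30 = 12.79
3) 1.2(5.76) + 1.4(4.60) + 0.3(3.00) = 6.91 + 6.44 + 0.90 = 14.25
4) 1.3(5.76) + 1.7(4.60) + 0.7(2.69) = 7.49 + 7.82 + 1.88 = 17.19
5) 1.0(5.76) - 1.3(3.00) = 5.76 - 3.90 = 1.86
6) 1.4(5.76) = 8.06
Maximum is from combination 4.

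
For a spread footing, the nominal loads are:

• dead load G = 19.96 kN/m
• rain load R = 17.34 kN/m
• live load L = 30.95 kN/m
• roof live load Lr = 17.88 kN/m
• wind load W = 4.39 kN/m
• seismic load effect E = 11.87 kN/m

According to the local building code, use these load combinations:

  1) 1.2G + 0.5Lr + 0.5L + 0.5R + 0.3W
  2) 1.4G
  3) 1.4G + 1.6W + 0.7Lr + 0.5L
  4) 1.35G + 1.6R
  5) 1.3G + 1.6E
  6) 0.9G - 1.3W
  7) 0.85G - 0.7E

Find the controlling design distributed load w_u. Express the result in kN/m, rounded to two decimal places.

62.96 kN/m

1) 1.2(19.96) + 0.5(17.88) + 0.5(30.95) + 0.5(17.34) + 0.3(4.39) = 58.35
2) 1.4(19.96) = 27.94
3) 1.4(19.96) + 1.6(4.39) + 0.7(17.88) + 0.5(30.95) = 27.94 + 7.02 + 12.52 + 15.48 = 62.96
4) 1.35(19.96) + 1.6(17.34) = 26.95 + 27.74 = 54.69
5) 1.3(19.96) + 1.6(11.87) = 25.95 + 18.99 = 44.94
6) 0.9(19.96) - 1.3(4.39) = 12.26
7) 0.85(19.96) - 0.7(11.87) = 16.97 - 8.31 = 8.66
Maximum is from combination 3.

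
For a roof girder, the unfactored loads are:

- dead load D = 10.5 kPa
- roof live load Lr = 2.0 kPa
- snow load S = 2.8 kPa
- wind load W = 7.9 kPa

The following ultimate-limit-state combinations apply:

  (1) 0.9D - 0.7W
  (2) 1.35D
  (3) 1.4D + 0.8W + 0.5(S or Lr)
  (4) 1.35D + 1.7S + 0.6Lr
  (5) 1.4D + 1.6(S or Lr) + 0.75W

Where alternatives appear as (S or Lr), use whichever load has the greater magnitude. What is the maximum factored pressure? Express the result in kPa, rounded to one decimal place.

(S or Lr) → S = 2.8 kPa.
(1) 0.9(10.5) - 0.7(7.9) = 3.9
(2) 1.35(10.5) = 14.2
(3) 1.4(10.5) + 0.8(7.9) + 0.5(2.8) = 14.7 + 6.3 + 1.4 = 22.4
(4) 1.35(10.5) + 1.7(2.8) + 0.6(2.0) = 20.1
(5) 1.4(10.5) + 1.6(2.8) + 0.75(7.9) = 14.7 + 4.5 + 5.9 = 25.1
Maximum is from combination 5.

25.1 kPa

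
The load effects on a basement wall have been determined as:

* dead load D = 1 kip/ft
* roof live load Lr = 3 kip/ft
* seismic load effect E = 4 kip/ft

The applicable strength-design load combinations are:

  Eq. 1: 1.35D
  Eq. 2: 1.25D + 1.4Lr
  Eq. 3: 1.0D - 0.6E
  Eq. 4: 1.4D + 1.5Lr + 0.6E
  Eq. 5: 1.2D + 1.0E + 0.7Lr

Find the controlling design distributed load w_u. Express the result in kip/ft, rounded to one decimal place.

8.3 kip/ft

Eq. 1: 1.35(1) = 1.4
Eq. 2: 1.25(1) + 1.4(3) = 1.3 + 4.2 = 5.5
Eq. 3: 1.0(1) - 0.6(4) = 1.0 - 2.4 = -1.4
Eq. 4: 1.4(1) + 1.5(3) + 0.6(4) = 1.4 + 4.5 + 2.4 = 8.3
Eq. 5: 1.2(1) + 1.0(4) + 0.7(3) = 1.2 + 4.0 + 2.1 = 7.3
The controlling combination is 4, giving 8.3 kip/ft.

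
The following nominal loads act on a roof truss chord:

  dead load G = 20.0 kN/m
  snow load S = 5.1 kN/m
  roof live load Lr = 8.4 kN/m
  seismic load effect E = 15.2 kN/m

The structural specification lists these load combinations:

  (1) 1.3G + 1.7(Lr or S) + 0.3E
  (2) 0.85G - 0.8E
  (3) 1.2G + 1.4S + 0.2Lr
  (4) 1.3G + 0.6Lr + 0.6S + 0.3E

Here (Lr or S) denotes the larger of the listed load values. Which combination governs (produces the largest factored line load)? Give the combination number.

(Lr or S) → Lr = 8.4 kN/m.
(1) 1.3(20.0) + 1.7(8.4) + 0.3(15.2) = 44.8
(2) 0.85(20.0) - 0.8(15.2) = 17.0 - 12.2 = 4.8
(3) 1.2(20.0) + 1.4(5.1) + 0.2(8.4) = 24.0 + 7.1 + 1.7 = 32.8
(4) 1.3(20.0) + 0.6(8.4) + 0.6(5.1) + 0.3(15.2) = 26.0 + 5.0 + 3.1 + 4.6 = 38.7
The largest value is 44.8 kN/m from combination 1.

Combination 1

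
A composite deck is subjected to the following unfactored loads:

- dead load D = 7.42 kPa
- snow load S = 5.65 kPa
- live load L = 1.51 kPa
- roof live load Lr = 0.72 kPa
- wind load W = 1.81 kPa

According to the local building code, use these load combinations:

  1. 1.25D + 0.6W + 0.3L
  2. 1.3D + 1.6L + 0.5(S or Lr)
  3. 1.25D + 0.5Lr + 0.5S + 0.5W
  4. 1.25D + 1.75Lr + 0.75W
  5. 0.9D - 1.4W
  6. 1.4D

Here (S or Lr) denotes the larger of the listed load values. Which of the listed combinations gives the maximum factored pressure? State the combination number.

(S or Lr) → S = 5.65 kPa.
1. 1.25(7.42) + 0.6(1.81) + 0.3(1.51) = 10.81
2. 1.3(7.42) + 1.6(1.51) + 0.5(5.65) = 14.89
3. 1.25(7.42) + 0.5(0.72) + 0.5(5.65) + 0.5(1.81) = 13.37
4. 1.25(7.42) + 1.75(0.72) + 0.75(1.81) = 11.89
5. 0.9(7.42) - 1.4(1.81) = 4.14
6. 1.4(7.42) = 10.39
The largest value is 14.89 kPa from combination 2.

Combination 2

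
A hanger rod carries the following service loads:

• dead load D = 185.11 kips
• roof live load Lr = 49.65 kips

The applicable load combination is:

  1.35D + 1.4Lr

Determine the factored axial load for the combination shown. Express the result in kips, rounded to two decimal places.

319.41 kips

1.35(185.11) + 1.4(49.65) = 249.90 + 69.51 = 319.41
P_u = 319.41 kips.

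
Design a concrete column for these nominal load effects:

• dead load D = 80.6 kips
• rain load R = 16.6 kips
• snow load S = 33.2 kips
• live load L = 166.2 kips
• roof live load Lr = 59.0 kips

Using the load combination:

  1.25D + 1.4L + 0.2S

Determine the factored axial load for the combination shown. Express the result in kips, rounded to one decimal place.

1.25(80.6) + 1.4(166.2) + 0.2(33.2) = 100.8 + 232.7 + 6.6 = 340.1
P_u = 340.1 kips.

340.1 kips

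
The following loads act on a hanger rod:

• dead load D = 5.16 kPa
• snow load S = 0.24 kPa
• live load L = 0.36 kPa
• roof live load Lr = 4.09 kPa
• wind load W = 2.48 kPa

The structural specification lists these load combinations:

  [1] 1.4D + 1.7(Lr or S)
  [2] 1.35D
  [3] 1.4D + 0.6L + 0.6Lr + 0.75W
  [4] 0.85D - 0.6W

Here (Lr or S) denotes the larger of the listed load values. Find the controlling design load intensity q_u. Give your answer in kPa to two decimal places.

14.18 kPa

(Lr or S) → Lr = 4.09 kPa.
[1] 1.4(5.16) + 1.7(4.09) = 14.18
[2] 1.35(5.16) = 6.97
[3] 1.4(5.16) + 0.6(0.36) + 0.6(4.09) + 0.75(2.48) = 7.22 + 0.22 + 2.45 + 1.86 = 11.75
[4] 0.85(5.16) - 0.6(2.48) = 4.39 - 1.49 = 2.90
The controlling combination is 1, giving 14.18 kPa.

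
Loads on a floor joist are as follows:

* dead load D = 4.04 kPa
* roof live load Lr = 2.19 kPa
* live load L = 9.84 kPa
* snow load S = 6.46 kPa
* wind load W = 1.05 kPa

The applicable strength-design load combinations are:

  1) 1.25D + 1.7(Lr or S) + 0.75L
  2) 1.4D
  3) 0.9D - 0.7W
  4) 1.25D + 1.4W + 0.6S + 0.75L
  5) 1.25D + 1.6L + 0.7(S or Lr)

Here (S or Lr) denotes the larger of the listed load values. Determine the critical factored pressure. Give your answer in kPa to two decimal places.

25.32 kPa

(Lr or S) → S = 6.46 kPa; (S or Lr) → S = 6.46 kPa.
1) 1.25(4.04) + 1.7(6.46) + 0.75(9.84) = 23.41
2) 1.4(4.04) = 5.66
3) 0.9(4.04) - 0.7(1.05) = 2.90
4) 1.25(4.04) + 1.4(1.05) + 0.6(6.46) + 0.75(9.84) = 17.78
5) 1.25(4.04) + 1.6(9.84) + 0.7(6.46) = 25.32
Maximum is from combination 5.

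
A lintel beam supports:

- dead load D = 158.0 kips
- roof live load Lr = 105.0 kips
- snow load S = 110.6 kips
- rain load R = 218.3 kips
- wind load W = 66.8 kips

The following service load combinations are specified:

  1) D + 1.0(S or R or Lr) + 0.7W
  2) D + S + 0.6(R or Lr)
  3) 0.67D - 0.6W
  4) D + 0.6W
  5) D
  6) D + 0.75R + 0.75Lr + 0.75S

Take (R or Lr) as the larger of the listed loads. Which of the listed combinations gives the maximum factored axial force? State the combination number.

Combination 6

(S or R or Lr) → R = 218.3 kips; (R or Lr) → R = 218.3 kips.
1) 1.0(158.0) + 1.0(218.3) + 0.7(66.8) = 158.00 + 218.30 + 46.76 = 423.06
2) 1.0(158.0) + 1.0(110.6) + 0.6(218.3) = 158.00 + 110.60 + 130.98 = 399.58
3) 0.67(158.0) - 0.6(66.8) = 105.86 - 40.08 = 65.78
4) 1.0(158.0) + 0.6(66.8) = 158.00 + 40.08 = 198.08
5) 1.0(158.0) = 158.00
6) 1.0(158.0) + 0.75(218.3) + 0.75(105.0) + 0.75(110.6) = 158.00 + 163.73 + 78.75 + 82.95 = 483.43
The largest value is 483.43 kips from combination 6.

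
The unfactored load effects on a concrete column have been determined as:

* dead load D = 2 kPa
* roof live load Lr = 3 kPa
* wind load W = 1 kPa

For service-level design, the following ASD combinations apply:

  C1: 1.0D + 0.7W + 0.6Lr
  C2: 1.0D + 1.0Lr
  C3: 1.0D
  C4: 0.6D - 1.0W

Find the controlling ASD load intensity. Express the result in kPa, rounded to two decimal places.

5.00 kPa

C1: 1.0(2) + 0.7(1) + 0.6(3) = 2.00 + 0.70 + 1.80 = 4.50
C2: 1.0(2) + 1.0(3) = 2.00 + 3.00 = 5.00
C3: 1.0(2) = 2.00
C4: 0.6(2) - 1.0(1) = 1.20 - 1.00 = 0.20
Maximum is from combination 2.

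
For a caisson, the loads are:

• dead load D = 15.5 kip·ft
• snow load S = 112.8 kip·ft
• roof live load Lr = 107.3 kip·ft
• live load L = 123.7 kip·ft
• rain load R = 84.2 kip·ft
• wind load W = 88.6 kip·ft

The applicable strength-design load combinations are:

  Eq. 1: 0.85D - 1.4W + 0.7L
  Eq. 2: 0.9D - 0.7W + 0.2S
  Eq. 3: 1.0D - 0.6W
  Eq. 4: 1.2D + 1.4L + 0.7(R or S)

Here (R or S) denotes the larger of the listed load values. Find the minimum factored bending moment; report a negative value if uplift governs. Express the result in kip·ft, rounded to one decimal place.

-37.7 kip·ft

(R or S) → S = 112.8 kip·ft.
Eq. 1: 0.85(15.5) - 1.4(88.6) + 0.7(123.7) = -24.3
Eq. 2: 0.9(15.5) - 0.7(88.6) + 0.2(112.8) = -25.5
Eq. 3: 1.0(15.5) - 0.6(88.6) = 15.5 - 53.2 = -37.7
Eq. 4: 1.2(15.5) + 1.4(123.7) + 0.7(112.8) = 270.7
Combination 3 gives the minimum: -37.7 kip·ft.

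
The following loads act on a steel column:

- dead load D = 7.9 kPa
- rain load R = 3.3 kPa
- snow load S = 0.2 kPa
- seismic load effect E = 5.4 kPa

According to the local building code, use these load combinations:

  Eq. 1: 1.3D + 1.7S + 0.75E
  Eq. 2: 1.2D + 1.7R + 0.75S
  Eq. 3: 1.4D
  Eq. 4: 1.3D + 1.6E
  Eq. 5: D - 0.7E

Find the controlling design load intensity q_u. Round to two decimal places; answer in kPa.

Eq. 1: 1.3(7.9) + 1.7(0.2) + 0.75(5.4) = 10.27 + 0.34 + 4.05 = 14.66
Eq. 2: 1.2(7.9) + 1.7(3.3) + 0.75(0.2) = 9.48 + 5.61 + 0.15 = 15.24
Eq. 3: 1.4(7.9) = 11.06
Eq. 4: 1.3(7.9) + 1.6(5.4) = 10.27 + 8.64 = 18.91
Eq. 5: 1.0(7.9) - 0.7(5.4) = 7.90 - 3.78 = 4.12
Maximum is from combination 4.

18.91 kPa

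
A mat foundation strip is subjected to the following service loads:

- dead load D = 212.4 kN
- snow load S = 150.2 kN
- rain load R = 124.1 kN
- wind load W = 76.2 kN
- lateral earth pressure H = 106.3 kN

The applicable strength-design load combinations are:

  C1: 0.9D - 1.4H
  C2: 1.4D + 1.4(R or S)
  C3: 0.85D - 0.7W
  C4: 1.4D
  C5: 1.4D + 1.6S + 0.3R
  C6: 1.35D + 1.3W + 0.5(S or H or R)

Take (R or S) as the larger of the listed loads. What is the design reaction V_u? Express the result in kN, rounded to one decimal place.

574.9 kN

(R or S) → S = 150.2 kN; (S or H or R) → S = 150.2 kN.
C1: 0.9(212.4) - 1.4(106.3) = 42.3
C2: 1.4(212.4) + 1.4(150.2) = 507.6
C3: 0.85(212.4) - 0.7(76.2) = 127.2
C4: 1.4(212.4) = 297.4
C5: 1.4(212.4) + 1.6(150.2) + 0.3(124.1) = 574.9
C6: 1.35(212.4) + 1.3(76.2) + 0.5(150.2) = 460.9
The controlling combination is 5, giving 574.9 kN.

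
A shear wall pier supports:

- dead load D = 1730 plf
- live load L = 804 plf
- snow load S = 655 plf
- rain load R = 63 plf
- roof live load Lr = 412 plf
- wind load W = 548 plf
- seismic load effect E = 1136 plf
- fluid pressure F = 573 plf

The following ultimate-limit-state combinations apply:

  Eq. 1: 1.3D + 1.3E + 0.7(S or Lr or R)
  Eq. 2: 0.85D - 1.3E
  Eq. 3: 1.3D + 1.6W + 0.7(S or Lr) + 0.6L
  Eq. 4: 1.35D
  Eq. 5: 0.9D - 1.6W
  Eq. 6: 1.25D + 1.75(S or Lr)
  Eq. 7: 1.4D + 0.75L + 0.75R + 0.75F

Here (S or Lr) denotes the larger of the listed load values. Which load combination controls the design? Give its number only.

Combination 1

(S or Lr or R) → S = 655 plf; (S or Lr) → S = 655 plf.
Eq. 1: 1.3(1730) + 1.3(1136) + 0.7(655) = 2249.00 + 1476.80 + 458.50 = 4184.30
Eq. 2: 0.85(1730) - 1.3(1136) = 1470.50 - 1476.80 = -6.30
Eq. 3: 1.3(1730) + 1.6(548) + 0.7(655) + 0.6(804) = 2249.00 + 876.80 + 458.50 + 482.40 = 4066.70
Eq. 4: 1.35(1730) = 2335.50
Eq. 5: 0.9(1730) - 1.6(548) = 1557.00 - 876.80 = 680.20
Eq. 6: 1.25(1730) + 1.75(655) = 2162.50 + 1146.25 = 3308.75
Eq. 7: 1.4(1730) + 0.75(804) + 0.75(63) + 0.75(573) = 2422.00 + 603.00 + 47.25 + 429.75 = 3502.00
The largest value is 4184.30 plf from combination 1.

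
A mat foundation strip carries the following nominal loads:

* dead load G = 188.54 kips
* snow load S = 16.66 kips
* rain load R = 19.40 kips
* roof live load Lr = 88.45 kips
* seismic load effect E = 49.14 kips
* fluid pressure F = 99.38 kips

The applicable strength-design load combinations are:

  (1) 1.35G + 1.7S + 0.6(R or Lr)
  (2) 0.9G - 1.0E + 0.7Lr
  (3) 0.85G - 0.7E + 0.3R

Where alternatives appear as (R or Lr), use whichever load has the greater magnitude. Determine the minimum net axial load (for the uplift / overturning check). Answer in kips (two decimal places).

131.68 kips

(R or Lr) → Lr = 88.45 kips.
(1) 1.35(188.54) + 1.7(16.66) + 0.6(88.45) = 254.53 + 28.32 + 53.07 = 335.92
(2) 0.9(188.54) - 1.0(49.14) + 0.7(88.45) = 182.46
(3) 0.85(188.54) - 0.7(49.14) + 0.3(19.40) = 160.26 - 34.40 + 5.82 = 131.68
Combination 3 gives the minimum: 131.68 kips.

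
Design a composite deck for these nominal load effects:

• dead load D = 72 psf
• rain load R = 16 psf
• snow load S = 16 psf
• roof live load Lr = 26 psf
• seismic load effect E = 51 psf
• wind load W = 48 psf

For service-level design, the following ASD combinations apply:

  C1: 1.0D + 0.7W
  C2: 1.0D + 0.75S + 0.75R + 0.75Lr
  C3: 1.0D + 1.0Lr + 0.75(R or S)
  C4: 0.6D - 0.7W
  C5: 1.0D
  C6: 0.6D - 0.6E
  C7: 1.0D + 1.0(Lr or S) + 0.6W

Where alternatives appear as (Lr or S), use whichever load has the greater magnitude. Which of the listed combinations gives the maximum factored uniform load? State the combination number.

Combination 7

(R or S) → R = 16 psf; (Lr or S) → Lr = 26 psf.
C1: 1.0(72) + 0.7(48) = 72.00 + 33.60 = 105.60
C2: 1.0(72) + 0.75(16) + 0.75(16) + 0.75(26) = 72.00 + 12.00 + 12.00 + 19.50 = 115.50
C3: 1.0(72) + 1.0(26) + 0.75(16) = 72.00 + 26.00 + 12.00 = 110.00
C4: 0.6(72) - 0.7(48) = 43.20 - 33.60 = 9.60
C5: 1.0(72) = 72.00
C6: 0.6(72) - 0.6(51) = 43.20 - 30.60 = 12.60
C7: 1.0(72) + 1.0(26) + 0.6(48) = 72.00 + 26.00 + 28.80 = 126.80
The largest value is 126.80 psf from combination 7.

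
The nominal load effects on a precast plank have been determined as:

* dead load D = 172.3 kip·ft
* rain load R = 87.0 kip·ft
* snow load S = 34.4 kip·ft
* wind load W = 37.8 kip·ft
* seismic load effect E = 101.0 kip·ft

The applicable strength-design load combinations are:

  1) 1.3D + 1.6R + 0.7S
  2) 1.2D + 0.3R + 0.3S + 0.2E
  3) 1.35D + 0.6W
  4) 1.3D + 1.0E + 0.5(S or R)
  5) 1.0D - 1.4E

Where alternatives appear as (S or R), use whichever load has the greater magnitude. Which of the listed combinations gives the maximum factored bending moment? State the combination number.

Combination 1

(S or R) → R = 87.0 kip·ft.
1) 1.3(172.3) + 1.6(87.0) + 0.7(34.4) = 224.0 + 139.2 + 24.1 = 387.3
2) 1.2(172.3) + 0.3(87.0) + 0.3(34.4) + 0.2(101.0) = 206.8 + 26.1 + 10.3 + 20.2 = 263.4
3) 1.35(172.3) + 0.6(37.8) = 232.6 + 22.7 = 255.3
4) 1.3(172.3) + 1.0(101.0) + 0.5(87.0) = 224.0 + 101.0 + 43.5 = 368.5
5) 1.0(172.3) - 1.4(101.0) = 172.3 - 141.4 = 30.9
The largest value is 387.3 kip·ft from combination 1.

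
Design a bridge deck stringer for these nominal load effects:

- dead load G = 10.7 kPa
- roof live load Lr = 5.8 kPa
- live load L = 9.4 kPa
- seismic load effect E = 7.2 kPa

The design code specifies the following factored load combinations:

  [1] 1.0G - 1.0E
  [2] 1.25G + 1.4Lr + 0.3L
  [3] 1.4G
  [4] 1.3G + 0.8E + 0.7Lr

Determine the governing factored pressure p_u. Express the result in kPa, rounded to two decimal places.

[1] 1.0(10.7) - 1.0(7.2) = 10.70 - 7.20 = 3.50
[2] 1.25(10.7) + 1.4(5.8) + 0.3(9.4) = 13.38 + 8.12 + 2.82 = 24.32
[3] 1.4(10.7) = 14.98
[4] 1.3(10.7) + 0.8(7.2) + 0.7(5.8) = 13.91 + 5.76 + 4.06 = 23.73
Maximum is from combination 2.

24.32 kPa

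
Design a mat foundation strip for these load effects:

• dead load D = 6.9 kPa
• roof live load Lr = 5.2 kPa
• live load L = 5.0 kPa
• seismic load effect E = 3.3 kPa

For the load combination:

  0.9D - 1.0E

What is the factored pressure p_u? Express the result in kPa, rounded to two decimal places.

2.91 kPa

0.9(6.9) - 1.0(3.3) = 2.91
p_u = 2.91 kPa.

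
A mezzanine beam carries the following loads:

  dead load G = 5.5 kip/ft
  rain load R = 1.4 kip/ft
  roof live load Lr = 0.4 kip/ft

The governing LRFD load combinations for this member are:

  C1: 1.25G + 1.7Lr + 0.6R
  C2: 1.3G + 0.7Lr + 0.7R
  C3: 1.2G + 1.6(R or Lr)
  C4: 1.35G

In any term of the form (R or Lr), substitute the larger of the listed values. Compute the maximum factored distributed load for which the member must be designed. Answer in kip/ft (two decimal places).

(R or Lr) → R = 1.4 kip/ft.
C1: 1.25(5.5) + 1.7(0.4) + 0.6(1.4) = 6.88 + 0.68 + 0.84 = 8.40
C2: 1.3(5.5) + 0.7(0.4) + 0.7(1.4) = 7.15 + 0.28 + 0.98 = 8.41
C3: 1.2(5.5) + 1.6(1.4) = 6.60 + 2.24 = 8.84
C4: 1.35(5.5) = 7.43
The controlling combination is 3, giving 8.84 kip/ft.

8.84 kip/ft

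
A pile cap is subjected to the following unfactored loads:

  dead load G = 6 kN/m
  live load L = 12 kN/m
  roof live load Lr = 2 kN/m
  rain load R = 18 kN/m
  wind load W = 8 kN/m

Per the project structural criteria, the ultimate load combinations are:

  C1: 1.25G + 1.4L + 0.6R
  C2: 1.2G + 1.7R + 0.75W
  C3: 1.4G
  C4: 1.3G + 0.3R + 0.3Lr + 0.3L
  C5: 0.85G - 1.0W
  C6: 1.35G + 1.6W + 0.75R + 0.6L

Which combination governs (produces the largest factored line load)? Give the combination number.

Combination 2

C1: 1.25(6) + 1.4(12) + 0.6(18) = 7.5 + 16.8 + 10.8 = 35.1
C2: 1.2(6) + 1.7(18) + 0.75(8) = 7.2 + 30.6 + 6.0 = 43.8
C3: 1.4(6) = 8.4
C4: 1.3(6) + 0.3(18) + 0.3(2) + 0.3(12) = 7.8 + 5.4 + 0.6 + 3.6 = 17.4
C5: 0.85(6) - 1.0(8) = 5.1 - 8.0 = -2.9
C6: 1.35(6) + 1.6(8) + 0.75(18) + 0.6(12) = 8.1 + 12.8 + 13.5 + 7.2 = 41.6
The largest value is 43.8 kN/m from combination 2.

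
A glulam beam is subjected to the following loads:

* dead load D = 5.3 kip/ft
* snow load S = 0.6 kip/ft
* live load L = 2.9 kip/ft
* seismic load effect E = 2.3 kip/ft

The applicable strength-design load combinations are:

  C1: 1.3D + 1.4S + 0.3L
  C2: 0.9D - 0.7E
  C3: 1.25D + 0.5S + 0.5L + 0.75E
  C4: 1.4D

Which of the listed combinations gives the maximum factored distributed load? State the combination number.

C1: 1.3(5.3) + 1.4(0.6) + 0.3(2.9) = 6.9 + 0.8 + 0.9 = 8.6
C2: 0.9(5.3) - 0.7(2.3) = 4.8 - 1.6 = 3.2
C3: 1.25(5.3) + 0.5(0.6) + 0.5(2.9) + 0.75(2.3) = 6.6 + 0.3 + 1.5 + 1.7 = 10.1
C4: 1.4(5.3) = 7.4
The largest value is 10.1 kip/ft from combination 3.

Combination 3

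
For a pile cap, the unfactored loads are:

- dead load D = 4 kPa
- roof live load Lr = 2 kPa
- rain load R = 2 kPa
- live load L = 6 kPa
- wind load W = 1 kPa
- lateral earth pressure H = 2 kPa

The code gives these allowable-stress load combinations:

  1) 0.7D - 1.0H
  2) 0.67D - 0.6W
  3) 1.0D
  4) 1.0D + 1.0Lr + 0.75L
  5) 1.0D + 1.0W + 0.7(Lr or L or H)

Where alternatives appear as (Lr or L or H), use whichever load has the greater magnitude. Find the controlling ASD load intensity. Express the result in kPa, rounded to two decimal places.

(Lr or L or H) → L = 6 kPa.
1) 0.7(4) - 1.0(2) = 2.80 - 2.00 = 0.80
2) 0.67(4) - 0.6(1) = 2.68 - 0.60 = 2.08
3) 1.0(4) = 4.00
4) 1.0(4) + 1.0(2) + 0.75(6) = 4.00 + 2.00 + 4.50 = 10.50
5) 1.0(4) + 1.0(1) + 0.7(6) = 4.00 + 1.00 + 4.20 = 9.20
The controlling combination is 4, giving 10.50 kPa.

10.50 kPa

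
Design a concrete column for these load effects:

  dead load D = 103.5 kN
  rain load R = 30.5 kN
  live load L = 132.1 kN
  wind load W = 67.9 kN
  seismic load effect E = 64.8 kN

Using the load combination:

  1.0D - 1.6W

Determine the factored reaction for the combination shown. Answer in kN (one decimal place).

-5.1 kN

1.0(103.5) - 1.6(67.9) = 103.5 - 108.6 = -5.1
V_u = -5.1 kN.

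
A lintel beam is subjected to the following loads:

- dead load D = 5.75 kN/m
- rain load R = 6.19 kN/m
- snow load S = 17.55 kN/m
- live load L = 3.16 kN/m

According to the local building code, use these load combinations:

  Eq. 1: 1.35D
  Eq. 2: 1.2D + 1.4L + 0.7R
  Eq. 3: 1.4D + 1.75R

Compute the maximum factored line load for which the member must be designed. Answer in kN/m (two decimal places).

18.88 kN/m

Eq. 1: 1.35(5.75) = 7.76
Eq. 2: 1.2(5.75) + 1.4(3.16) + 0.7(6.19) = 15.66
Eq. 3: 1.4(5.75) + 1.75(6.19) = 8.05 + 10.83 = 18.88
Maximum is from combination 3.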